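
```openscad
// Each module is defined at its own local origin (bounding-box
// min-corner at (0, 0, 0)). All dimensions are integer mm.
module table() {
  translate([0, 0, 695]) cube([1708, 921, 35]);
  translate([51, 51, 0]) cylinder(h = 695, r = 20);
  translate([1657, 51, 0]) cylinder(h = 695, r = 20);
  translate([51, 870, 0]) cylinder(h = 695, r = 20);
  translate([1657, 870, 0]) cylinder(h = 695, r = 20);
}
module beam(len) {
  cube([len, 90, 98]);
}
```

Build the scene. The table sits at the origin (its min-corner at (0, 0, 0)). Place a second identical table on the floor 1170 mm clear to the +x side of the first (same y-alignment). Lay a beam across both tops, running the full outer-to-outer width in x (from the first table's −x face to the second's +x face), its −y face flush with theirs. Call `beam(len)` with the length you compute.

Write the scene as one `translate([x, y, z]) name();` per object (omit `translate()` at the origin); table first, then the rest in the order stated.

table();
translate([2878, 0, 0]) table();
translate([0, 0, 730]) beam(4586);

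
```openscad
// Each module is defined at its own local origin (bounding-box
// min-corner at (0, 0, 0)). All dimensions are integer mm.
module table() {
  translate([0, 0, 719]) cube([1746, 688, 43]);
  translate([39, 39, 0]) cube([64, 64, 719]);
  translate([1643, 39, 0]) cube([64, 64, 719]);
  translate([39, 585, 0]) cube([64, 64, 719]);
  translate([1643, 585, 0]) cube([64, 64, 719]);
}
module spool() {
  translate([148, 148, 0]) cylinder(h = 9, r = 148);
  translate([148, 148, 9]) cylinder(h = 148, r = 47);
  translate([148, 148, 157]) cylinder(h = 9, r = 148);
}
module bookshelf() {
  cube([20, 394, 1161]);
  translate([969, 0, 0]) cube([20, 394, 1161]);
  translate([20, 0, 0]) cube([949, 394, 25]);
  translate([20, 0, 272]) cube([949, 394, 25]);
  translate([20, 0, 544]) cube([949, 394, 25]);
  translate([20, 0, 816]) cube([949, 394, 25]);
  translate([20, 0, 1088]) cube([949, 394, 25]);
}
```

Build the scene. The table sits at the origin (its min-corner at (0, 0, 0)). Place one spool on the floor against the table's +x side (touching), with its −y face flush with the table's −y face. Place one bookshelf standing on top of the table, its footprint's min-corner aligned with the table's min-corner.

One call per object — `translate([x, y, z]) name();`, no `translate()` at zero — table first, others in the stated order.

table();
translate([1746, 0, 0]) spool();
translate([0, 0, 762]) bookshelf();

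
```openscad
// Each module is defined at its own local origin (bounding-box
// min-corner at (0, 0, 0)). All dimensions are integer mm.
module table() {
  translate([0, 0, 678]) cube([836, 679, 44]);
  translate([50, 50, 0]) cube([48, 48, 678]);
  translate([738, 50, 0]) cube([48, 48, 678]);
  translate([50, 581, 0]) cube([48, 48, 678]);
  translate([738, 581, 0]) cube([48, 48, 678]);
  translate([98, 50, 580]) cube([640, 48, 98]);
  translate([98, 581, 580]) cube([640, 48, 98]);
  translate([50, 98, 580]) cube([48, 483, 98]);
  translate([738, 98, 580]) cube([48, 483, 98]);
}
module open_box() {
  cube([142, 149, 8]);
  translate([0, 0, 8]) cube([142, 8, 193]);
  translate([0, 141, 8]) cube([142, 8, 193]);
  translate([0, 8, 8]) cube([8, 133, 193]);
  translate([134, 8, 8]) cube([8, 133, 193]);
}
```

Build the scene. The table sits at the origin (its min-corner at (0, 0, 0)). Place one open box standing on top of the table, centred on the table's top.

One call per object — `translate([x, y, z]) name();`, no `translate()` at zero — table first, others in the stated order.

table();
translate([347, 265, 722]) open_box();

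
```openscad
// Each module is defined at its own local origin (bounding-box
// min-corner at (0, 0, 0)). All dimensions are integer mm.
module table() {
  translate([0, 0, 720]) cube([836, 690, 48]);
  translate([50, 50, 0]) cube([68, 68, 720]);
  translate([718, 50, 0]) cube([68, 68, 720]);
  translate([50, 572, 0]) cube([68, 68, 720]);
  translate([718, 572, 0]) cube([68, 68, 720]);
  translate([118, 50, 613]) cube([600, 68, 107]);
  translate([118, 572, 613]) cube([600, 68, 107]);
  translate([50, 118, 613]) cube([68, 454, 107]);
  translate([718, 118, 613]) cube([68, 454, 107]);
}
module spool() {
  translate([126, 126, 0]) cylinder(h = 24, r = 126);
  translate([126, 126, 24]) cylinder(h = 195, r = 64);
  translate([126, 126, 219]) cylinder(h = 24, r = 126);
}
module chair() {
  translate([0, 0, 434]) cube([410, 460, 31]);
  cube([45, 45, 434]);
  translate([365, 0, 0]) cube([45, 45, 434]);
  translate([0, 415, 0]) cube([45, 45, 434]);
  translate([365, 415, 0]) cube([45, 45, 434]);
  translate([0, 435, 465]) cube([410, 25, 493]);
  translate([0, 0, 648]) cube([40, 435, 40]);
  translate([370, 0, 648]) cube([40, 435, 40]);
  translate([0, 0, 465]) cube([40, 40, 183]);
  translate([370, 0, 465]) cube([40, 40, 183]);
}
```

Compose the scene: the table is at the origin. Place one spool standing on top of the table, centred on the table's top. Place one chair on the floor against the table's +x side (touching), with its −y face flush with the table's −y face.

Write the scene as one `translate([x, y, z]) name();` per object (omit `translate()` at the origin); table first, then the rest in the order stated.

table();
translate([292, 219, 768]) spool();
translate([836, 0, 0]) chair();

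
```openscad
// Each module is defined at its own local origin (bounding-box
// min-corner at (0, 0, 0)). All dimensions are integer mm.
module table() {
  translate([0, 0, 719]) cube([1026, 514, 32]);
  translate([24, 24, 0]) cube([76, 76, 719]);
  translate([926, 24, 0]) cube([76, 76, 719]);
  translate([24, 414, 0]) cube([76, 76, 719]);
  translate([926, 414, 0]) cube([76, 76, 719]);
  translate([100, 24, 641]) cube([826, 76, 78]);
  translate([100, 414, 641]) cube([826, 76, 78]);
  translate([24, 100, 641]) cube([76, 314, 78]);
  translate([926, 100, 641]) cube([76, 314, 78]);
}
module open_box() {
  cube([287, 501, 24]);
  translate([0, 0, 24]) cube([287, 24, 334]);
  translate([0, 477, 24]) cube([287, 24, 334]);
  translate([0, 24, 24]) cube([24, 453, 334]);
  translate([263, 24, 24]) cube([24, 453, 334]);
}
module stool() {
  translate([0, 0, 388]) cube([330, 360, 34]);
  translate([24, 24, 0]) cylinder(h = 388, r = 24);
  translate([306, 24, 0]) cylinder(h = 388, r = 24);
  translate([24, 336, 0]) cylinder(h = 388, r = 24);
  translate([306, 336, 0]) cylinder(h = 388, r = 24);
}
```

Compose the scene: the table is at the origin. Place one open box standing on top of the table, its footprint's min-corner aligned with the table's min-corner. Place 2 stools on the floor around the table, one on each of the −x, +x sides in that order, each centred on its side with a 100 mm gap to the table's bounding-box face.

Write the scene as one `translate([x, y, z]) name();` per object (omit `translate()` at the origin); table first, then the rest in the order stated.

table();
translate([0, 0, 751]) open_box();
translate([-430, 77, 0]) stool();
translate([1126, 77, 0]) stool();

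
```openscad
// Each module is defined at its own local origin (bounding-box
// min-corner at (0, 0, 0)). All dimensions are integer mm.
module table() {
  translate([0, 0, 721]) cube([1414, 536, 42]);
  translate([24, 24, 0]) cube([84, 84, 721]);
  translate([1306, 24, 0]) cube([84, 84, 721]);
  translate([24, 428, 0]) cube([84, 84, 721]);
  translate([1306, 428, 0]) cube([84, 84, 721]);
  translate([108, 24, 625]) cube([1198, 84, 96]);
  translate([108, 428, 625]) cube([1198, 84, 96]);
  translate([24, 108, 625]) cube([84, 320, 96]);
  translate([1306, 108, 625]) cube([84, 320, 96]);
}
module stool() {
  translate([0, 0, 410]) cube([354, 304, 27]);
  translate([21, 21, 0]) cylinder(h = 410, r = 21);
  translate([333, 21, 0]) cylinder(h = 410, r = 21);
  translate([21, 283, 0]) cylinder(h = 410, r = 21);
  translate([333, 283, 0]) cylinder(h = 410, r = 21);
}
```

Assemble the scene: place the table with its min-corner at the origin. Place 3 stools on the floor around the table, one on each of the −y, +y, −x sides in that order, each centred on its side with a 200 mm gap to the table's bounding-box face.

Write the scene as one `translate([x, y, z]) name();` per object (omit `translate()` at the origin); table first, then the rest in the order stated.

table();
translate([530, -504, 0]) stool();
translate([530, 736, 0]) stool();
translate([-554, 116, 0]) stool();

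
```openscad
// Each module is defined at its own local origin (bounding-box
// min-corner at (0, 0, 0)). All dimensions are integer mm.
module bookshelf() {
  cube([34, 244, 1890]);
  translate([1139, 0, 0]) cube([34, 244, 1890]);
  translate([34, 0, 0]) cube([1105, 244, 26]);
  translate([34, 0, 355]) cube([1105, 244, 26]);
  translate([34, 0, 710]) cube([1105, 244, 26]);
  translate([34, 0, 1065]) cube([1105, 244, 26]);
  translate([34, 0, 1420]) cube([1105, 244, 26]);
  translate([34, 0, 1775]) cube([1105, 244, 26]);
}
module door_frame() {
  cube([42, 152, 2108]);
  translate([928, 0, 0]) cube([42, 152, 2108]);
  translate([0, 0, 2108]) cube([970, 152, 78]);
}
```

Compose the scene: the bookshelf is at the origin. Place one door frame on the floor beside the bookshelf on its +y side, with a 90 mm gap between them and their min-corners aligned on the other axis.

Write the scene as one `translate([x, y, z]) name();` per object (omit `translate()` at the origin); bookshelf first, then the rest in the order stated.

bookshelf();
translate([0, 334, 0]) door_frame();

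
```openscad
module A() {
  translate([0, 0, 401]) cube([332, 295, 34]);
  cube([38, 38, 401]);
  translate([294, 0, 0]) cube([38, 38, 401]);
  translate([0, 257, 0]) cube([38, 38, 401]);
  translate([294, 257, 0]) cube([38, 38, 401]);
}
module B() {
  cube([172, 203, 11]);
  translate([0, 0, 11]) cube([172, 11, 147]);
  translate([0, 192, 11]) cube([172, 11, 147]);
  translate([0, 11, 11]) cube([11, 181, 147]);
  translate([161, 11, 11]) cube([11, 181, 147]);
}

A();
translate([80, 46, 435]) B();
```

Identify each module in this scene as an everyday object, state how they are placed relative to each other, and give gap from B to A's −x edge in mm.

The open box's min-x is at 80; the stool's min-x is 0; gap = 80 mm.

A is a stool. B is an open box. The open box is on top of the stool, centred. The gap from the open box to the stool's −x edge is 80 mm.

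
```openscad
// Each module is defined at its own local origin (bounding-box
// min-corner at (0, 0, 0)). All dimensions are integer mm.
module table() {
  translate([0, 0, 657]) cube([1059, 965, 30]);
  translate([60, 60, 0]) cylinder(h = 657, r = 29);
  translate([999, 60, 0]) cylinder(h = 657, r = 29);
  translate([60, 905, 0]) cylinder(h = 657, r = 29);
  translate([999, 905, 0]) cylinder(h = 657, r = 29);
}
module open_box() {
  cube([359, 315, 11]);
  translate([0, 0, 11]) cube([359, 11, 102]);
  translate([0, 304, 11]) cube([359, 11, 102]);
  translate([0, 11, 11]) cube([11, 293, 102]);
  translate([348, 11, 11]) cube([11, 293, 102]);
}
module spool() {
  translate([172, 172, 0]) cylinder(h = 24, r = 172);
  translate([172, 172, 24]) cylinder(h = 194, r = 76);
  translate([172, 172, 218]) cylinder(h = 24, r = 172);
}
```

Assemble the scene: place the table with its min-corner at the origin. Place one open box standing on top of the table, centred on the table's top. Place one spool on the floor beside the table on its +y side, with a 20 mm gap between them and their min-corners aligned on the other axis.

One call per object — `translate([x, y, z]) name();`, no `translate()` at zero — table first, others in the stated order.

table();
translate([350, 325, 687]) open_box();
translate([0, 985, 0]) spool();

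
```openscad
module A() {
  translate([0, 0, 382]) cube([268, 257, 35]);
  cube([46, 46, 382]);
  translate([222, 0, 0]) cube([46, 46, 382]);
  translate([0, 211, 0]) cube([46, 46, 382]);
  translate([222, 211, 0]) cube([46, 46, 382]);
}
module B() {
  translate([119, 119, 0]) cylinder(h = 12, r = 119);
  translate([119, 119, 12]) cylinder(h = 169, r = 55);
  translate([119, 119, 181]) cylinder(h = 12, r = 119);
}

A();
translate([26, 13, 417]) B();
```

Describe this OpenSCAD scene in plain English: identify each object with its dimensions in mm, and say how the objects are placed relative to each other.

A is a four-legged stool. The seat is a 268×257×35 mm slab whose top surface is at z = 417 mm; four square legs, each 46×46 mm in cross-section, run from the floor (z = 0) to the underside of the seat, each flush with a corner of the seat.

B is a spool: two coaxial disc flanges of radius 119 mm and thickness 12 mm, joined by a core cylinder of radius 55 mm and height 169 mm. The lower flange rests on z = 0 and the three cylinders share a vertical axis.

The spool is on top of the stool.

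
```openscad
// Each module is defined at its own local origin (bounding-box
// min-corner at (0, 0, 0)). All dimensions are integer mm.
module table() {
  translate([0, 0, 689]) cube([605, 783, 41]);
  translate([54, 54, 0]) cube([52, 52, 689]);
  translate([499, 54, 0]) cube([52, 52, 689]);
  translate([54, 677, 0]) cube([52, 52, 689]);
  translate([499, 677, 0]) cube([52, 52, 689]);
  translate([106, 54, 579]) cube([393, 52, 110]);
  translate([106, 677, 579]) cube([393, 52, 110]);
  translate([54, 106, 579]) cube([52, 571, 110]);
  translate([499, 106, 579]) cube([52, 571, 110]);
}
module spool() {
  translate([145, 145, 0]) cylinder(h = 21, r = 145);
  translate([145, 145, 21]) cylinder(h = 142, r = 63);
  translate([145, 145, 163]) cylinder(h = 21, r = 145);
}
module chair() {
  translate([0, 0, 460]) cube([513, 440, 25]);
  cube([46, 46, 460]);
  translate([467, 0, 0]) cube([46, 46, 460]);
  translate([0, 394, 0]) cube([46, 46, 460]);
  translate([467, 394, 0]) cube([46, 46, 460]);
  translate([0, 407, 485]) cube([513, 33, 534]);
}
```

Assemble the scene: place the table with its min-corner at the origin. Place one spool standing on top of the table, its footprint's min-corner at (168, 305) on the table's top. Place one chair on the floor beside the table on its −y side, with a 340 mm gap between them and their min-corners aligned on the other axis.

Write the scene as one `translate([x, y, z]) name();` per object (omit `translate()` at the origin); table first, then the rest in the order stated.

table();
translate([168, 305, 730]) spool();
translate([0, -780, 0]) chair();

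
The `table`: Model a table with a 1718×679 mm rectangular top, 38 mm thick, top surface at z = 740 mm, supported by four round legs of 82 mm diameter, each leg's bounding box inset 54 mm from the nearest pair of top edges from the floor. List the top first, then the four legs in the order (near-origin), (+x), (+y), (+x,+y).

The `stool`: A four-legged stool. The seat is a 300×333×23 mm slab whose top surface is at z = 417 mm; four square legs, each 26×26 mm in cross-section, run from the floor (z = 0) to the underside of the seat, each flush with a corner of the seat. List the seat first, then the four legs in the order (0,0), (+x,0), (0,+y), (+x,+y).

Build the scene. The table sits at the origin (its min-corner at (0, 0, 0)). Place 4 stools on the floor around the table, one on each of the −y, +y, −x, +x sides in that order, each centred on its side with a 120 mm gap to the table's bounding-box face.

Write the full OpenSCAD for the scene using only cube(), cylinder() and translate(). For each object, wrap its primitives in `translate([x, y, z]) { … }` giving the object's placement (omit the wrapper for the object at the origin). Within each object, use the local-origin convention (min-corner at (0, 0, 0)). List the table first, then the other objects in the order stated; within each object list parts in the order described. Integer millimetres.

translate([0, 0, 702]) cube([1718, 679, 38]);
translate([95, 95, 0]) cylinder(h = 702, r = 41);
translate([1623, 95, 0]) cylinder(h = 702, r = 41);
translate([95, 584, 0]) cylinder(h = 702, r = 41);
translate([1623, 584, 0]) cylinder(h = 702, r = 41);
translate([709, -453, 0]) {
  translate([0, 0, 394]) cube([300, 333, 23]);
  cube([26, 26, 394]);
  translate([274, 0, 0]) cube([26, 26, 394]);
  translate([0, 307, 0]) cube([26, 26, 394]);
  translate([274, 307, 0]) cube([26, 26, 394]);
}
translate([709, 799, 0]) {
  translate([0, 0, 394]) cube([300, 333, 23]);
  cube([26, 26, 394]);
  translate([274, 0, 0]) cube([26, 26, 394]);
  translate([0, 307, 0]) cube([26, 26, 394]);
  translate([274, 307, 0]) cube([26, 26, 394]);
}
translate([-420, 173, 0]) {
  translate([0, 0, 394]) cube([300, 333, 23]);
  cube([26, 26, 394]);
  translate([274, 0, 0]) cube([26, 26, 394]);
  translate([0, 307, 0]) cube([26, 26, 394]);
  translate([274, 307, 0]) cube([26, 26, 394]);
}
translate([1838, 173, 0]) {
  translate([0, 0, 394]) cube([300, 333, 23]);
  cube([26, 26, 394]);
  translate([274, 0, 0]) cube([26, 26, 394]);
  translate([0, 307, 0]) cube([26, 26, 394]);
  translate([274, 307, 0]) cube([26, 26, 394]);
}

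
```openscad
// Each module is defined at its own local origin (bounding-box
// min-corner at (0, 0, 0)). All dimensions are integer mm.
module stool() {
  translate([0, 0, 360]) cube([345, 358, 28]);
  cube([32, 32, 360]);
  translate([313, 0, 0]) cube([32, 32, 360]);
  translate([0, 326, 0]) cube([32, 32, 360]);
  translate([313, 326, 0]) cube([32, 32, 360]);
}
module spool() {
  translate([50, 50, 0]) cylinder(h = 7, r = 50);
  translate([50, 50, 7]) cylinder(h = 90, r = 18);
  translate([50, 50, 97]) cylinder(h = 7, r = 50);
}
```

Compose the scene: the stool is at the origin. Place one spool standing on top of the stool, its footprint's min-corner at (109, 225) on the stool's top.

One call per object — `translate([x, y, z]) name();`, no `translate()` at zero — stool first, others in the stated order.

stool();
translate([109, 225, 388]) spool();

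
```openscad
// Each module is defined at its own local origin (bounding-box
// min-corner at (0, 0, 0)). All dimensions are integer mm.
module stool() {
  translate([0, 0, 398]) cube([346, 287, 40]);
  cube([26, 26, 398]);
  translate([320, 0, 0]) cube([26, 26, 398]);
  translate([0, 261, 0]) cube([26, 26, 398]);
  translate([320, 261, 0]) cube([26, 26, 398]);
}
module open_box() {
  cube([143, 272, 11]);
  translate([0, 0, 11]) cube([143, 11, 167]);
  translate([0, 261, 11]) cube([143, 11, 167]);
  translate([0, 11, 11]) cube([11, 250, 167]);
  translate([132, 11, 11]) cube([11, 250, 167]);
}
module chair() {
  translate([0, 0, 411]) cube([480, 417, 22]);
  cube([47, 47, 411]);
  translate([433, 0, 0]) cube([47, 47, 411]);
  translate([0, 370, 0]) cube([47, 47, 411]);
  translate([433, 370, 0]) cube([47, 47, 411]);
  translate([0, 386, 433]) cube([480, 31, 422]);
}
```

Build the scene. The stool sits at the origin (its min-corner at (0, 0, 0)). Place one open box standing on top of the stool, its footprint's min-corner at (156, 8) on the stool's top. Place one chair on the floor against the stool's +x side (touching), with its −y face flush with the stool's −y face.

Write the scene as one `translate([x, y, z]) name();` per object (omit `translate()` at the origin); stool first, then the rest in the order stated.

stool();
translate([156, 8, 438]) open_box();
translate([346, 0, 0]) chair();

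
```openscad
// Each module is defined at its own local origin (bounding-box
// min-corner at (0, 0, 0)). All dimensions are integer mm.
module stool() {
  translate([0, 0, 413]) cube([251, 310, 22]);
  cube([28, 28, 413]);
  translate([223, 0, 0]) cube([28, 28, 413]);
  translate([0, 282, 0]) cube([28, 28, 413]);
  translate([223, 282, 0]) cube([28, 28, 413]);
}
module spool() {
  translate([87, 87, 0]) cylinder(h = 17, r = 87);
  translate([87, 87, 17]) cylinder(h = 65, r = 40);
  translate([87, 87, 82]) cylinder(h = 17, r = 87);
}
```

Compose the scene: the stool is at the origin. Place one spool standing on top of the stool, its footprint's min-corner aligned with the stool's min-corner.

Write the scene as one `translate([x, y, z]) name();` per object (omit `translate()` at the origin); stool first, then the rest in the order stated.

stool();
translate([0, 0, 435]) spool();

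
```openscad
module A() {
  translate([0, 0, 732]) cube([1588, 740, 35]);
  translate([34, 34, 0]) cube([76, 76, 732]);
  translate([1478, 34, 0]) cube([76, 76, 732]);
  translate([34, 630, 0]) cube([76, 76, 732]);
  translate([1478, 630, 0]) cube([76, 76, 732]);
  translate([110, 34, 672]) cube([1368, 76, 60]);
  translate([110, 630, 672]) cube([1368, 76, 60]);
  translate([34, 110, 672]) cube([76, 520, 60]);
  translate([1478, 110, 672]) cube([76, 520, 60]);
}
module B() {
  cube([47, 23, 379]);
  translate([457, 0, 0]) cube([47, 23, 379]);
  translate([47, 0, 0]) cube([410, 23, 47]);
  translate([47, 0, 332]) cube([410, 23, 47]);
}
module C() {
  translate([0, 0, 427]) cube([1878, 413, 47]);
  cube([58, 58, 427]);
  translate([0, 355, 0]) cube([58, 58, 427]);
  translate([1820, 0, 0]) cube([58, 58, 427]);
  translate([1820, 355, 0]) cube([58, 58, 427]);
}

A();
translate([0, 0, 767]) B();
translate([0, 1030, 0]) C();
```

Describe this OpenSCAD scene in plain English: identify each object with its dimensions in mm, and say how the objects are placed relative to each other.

A is a table: top 1588 mm (x) × 740 mm (y), 35 mm thick, upper face at z = 767 mm, on four 76×76 mm square legs, each inset 34 mm from the nearest pair of top edges, running from z = 0 to the bottom of the top. Four apron rails, 76 mm thick and 60 mm tall, run between adjacent legs with their top edges flush with the underside of the top and their outer faces flush with the legs' outer faces.

B is a rectangular picture frame lying in the x–z plane (depth along y). The opening is 410 mm wide (x) by 285 mm tall (z), surrounded by a border 47 mm wide on all four sides. The frame is 23 mm deep and is made of two full-height vertical stiles with two horizontal rails fitted between them.

C is a bench: a 1878×413 mm seat slab, 47 mm thick, top at z = 474 mm, on four 58×58 mm square legs flush with the seat corners and standing on z = 0.

The picture frame is on top of the table. The bench is on the floor beside the table on its +y side.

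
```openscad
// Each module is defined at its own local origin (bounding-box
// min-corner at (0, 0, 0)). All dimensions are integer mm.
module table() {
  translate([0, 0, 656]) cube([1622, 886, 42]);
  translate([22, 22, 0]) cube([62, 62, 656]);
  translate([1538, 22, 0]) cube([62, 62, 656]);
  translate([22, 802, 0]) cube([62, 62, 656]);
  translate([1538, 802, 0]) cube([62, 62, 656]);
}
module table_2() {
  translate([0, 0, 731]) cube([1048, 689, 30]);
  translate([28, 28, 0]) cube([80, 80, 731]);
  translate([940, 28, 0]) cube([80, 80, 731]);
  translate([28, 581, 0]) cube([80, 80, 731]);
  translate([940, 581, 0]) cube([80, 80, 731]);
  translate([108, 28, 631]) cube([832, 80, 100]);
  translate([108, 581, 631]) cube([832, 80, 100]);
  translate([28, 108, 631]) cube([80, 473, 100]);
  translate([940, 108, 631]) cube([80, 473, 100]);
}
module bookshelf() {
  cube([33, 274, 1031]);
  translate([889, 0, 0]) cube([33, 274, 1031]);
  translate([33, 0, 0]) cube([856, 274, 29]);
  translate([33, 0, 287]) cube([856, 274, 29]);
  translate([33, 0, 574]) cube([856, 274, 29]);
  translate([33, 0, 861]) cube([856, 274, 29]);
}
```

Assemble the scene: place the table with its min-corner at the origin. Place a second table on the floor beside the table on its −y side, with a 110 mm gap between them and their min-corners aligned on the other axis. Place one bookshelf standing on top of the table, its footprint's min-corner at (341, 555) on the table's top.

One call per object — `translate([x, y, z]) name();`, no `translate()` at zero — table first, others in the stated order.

table();
translate([0, -799, 0]) table_2();
translate([341, 555, 698]) bookshelf();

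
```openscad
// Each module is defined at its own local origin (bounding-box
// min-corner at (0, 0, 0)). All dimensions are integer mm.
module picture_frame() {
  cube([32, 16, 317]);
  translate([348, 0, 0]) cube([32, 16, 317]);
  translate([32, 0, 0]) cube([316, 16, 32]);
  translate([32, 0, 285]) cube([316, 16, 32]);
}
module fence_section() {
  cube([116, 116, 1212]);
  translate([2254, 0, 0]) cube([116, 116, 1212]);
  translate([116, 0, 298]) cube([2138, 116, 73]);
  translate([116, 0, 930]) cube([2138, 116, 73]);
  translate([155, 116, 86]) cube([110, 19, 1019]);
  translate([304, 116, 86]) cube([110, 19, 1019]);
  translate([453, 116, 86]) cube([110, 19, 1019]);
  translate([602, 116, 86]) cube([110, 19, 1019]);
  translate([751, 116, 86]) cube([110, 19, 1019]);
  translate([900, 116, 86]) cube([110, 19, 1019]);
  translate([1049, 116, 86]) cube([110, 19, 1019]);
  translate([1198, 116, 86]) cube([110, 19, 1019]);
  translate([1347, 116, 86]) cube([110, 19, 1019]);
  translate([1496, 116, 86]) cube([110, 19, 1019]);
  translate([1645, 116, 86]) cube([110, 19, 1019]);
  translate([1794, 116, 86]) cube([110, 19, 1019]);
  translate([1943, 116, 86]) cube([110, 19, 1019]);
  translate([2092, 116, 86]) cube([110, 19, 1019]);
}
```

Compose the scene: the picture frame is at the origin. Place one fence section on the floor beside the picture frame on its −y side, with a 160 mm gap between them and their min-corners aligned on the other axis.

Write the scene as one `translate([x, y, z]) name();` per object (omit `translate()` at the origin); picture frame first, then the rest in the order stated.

picture_frame();
translate([0, -295, 0]) fence_section();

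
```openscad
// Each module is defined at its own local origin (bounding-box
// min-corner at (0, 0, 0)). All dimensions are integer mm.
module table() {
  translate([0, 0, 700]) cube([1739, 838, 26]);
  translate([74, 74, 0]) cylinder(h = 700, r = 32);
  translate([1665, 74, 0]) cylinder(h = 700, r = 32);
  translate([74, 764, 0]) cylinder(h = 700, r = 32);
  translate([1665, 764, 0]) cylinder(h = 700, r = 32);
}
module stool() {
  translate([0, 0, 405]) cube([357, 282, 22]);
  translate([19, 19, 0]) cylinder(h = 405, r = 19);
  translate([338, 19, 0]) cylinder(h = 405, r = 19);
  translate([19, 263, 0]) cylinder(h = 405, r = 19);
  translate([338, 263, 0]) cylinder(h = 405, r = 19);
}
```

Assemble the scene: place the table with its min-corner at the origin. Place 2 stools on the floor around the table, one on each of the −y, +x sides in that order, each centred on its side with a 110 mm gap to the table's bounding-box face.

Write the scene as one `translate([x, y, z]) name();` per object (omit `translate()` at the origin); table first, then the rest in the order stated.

table();
translate([691, -392, 0]) stool();
translate([1849, 278, 0]) stool();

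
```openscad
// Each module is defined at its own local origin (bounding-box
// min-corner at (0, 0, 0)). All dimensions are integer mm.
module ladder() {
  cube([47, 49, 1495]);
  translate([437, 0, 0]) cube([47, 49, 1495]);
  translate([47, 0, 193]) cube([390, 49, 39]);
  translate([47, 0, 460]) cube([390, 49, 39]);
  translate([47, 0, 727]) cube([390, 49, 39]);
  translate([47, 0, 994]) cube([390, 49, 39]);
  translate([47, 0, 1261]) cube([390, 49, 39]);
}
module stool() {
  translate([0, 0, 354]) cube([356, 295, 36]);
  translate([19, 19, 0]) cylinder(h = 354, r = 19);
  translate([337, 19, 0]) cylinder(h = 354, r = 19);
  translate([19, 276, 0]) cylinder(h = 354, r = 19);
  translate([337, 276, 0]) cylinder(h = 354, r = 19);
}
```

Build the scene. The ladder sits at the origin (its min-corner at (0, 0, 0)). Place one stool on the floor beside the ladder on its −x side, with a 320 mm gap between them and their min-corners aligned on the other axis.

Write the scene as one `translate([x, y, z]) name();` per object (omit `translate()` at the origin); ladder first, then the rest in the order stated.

ladder();
translate([-676, 0, 0]) stool();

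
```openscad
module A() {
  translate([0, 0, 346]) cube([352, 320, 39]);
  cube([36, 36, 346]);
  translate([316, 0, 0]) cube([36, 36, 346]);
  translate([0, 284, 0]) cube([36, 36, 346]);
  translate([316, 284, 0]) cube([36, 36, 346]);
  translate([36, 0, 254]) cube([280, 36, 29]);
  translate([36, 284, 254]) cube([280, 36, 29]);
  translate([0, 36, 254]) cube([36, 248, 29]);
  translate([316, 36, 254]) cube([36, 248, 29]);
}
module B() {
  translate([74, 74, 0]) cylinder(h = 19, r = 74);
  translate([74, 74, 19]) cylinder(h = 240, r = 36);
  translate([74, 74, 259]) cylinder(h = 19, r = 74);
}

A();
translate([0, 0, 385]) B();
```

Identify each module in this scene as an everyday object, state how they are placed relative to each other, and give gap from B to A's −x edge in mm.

The spool's min-x is at 0; the stool's min-x is 0; gap = 0 mm.

A is a stool. B is a spool. The spool is on top of the stool. The gap from the spool to the stool's −x edge is 0 mm.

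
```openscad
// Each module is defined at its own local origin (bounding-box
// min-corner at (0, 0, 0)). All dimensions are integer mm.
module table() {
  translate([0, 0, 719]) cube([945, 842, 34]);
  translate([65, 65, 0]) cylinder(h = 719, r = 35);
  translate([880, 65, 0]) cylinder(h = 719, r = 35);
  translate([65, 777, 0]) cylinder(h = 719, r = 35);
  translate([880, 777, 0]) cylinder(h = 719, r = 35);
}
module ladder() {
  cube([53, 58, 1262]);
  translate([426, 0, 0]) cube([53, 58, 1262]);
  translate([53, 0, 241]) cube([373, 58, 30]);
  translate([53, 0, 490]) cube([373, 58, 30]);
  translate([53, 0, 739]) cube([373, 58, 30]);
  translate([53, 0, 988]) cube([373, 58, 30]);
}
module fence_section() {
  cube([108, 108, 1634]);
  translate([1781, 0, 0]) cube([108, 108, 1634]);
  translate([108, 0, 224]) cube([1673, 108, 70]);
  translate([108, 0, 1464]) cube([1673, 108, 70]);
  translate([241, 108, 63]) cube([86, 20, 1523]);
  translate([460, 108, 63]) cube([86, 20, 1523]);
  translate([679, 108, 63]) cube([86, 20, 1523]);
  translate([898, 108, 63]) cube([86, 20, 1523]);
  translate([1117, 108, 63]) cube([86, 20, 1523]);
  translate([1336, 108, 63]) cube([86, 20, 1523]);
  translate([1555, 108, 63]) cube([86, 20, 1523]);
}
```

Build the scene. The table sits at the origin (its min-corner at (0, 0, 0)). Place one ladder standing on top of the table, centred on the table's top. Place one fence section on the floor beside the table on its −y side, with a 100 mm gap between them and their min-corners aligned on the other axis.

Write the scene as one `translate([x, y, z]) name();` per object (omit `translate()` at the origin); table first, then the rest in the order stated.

table();
translate([233, 392, 753]) ladder();
translate([0, -228, 0]) fence_section();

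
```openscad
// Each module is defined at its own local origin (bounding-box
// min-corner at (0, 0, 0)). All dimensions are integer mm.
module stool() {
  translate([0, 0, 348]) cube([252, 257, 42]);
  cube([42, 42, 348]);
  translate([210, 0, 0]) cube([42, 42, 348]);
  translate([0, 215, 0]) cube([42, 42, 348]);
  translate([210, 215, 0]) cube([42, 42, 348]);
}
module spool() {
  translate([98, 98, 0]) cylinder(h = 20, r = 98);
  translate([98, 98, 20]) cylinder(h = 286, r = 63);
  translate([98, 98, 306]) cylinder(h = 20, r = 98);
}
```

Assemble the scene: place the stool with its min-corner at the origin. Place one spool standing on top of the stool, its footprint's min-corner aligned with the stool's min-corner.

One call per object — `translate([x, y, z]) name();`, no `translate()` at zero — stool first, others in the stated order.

stool();
translate([0, 0, 390]) spool();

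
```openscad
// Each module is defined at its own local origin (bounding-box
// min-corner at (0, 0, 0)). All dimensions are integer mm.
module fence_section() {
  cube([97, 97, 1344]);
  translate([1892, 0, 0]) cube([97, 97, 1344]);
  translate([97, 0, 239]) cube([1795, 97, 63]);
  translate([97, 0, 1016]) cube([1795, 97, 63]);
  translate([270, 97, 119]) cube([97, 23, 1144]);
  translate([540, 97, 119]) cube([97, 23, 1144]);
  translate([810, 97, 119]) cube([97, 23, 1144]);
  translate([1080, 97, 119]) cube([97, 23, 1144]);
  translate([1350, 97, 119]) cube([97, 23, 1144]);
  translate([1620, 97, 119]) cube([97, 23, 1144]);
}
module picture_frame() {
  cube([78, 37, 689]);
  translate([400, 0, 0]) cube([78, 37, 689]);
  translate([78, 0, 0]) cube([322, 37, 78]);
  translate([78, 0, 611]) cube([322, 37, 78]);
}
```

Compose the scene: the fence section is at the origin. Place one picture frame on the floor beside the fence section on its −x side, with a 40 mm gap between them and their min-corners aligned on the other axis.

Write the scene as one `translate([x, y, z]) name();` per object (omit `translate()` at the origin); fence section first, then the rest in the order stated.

fence_section();
translate([-518, 0, 0]) picture_frame();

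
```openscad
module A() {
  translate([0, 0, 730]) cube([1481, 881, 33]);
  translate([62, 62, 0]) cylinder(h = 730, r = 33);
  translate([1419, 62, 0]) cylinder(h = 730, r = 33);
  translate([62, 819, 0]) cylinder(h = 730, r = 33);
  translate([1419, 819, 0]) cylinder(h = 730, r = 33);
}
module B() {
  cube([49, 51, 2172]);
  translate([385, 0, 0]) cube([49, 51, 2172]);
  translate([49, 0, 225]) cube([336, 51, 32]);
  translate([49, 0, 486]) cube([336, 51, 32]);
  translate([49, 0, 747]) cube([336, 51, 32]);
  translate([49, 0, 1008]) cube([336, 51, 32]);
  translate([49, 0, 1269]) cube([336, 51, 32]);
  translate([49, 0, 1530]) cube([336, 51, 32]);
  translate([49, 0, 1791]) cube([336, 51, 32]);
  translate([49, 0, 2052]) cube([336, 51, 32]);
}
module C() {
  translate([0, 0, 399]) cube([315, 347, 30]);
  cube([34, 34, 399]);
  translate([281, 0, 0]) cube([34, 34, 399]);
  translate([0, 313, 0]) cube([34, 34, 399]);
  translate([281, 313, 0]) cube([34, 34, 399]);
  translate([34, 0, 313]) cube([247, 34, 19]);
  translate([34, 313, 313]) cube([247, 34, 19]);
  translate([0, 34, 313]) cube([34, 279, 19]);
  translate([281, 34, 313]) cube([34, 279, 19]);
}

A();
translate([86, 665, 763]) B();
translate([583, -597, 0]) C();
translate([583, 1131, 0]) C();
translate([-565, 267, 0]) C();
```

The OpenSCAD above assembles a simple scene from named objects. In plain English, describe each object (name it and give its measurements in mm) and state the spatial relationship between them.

A is a table with a 1481×881 mm rectangular top, 33 mm thick, top surface at z = 763 mm, supported by four round legs of 66 mm diameter, each leg's bounding box inset 29 mm from the nearest pair of top edges, running from the floor.

B is a wooden ladder with two side rails of 49×51 mm section and 2172 mm height, set 434 mm apart overall. Between them run 8 rectangular rungs (51 mm deep, 32 mm thick), front faces flush with the rails' −y face. The bottom of the first rung is 225 mm above the floor and each subsequent rung is 261 mm higher than the one below.

C is a four-legged stool. The seat is 315×347 mm, 30 mm thick, top at z = 429 mm. It stands on four square legs, each 34×34 mm in cross-section, from z = 0 to the seat underside, each flush with a corner of the seat. Four stretchers, 34 mm wide and 19 mm tall, connect adjacent legs with their undersides at z = 313 mm, each running between the inner faces of the legs it joins and aligned with the legs' outer faces on the other axis.

The ladder is on top of the table. Three stools sit around the table at the −y, +y, −x sides.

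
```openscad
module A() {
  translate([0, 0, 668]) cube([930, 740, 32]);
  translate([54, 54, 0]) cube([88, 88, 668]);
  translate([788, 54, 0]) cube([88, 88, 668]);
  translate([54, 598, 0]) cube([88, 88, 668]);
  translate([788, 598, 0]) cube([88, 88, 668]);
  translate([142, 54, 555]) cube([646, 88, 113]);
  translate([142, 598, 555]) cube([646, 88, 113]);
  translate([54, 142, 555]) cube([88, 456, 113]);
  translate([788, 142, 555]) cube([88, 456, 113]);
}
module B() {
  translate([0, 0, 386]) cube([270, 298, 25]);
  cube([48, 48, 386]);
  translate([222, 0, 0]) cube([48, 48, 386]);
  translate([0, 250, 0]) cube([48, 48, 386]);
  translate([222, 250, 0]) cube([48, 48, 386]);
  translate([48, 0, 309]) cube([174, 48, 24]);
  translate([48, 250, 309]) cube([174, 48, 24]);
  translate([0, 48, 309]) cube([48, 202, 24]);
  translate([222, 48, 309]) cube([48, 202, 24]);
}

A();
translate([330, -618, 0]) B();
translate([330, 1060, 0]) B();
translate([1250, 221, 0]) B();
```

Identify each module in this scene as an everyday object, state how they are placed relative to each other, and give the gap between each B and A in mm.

A is a table. B is a stool. Three stools sit around the table at the −y, +y, +x sides. The gap between each stool and the table is 320 mm.

Each stool's nearest face is 320 mm from the table's bounding box.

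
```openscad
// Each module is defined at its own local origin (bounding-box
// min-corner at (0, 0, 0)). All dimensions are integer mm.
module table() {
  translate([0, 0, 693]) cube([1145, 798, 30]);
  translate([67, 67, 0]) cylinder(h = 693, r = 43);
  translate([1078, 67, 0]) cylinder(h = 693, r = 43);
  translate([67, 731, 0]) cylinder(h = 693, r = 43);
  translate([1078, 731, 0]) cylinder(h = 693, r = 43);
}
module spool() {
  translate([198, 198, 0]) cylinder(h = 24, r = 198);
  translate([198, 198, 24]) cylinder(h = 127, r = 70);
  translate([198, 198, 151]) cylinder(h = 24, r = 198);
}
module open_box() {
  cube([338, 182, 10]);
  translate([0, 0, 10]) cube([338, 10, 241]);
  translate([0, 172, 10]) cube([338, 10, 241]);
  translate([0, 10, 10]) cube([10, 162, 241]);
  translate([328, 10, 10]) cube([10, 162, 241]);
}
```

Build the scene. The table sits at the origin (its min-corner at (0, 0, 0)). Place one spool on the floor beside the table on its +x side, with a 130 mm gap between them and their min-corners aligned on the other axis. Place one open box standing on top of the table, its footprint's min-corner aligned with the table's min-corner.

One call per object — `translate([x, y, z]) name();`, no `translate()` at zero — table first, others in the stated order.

table();
translate([1275, 0, 0]) spool();
translate([0, 0, 723]) open_box();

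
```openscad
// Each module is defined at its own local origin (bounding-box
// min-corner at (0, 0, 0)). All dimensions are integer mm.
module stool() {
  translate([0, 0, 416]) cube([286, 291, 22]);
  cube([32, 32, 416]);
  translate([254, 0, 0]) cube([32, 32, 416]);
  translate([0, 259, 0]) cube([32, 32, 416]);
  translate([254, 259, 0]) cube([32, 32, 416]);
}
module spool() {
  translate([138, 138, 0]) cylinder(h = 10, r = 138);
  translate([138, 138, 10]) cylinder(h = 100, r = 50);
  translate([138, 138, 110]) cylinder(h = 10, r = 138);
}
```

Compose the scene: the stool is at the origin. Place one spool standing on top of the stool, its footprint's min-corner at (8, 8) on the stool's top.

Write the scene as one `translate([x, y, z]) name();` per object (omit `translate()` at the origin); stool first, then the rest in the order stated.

stool();
translate([8, 8, 438]) spool();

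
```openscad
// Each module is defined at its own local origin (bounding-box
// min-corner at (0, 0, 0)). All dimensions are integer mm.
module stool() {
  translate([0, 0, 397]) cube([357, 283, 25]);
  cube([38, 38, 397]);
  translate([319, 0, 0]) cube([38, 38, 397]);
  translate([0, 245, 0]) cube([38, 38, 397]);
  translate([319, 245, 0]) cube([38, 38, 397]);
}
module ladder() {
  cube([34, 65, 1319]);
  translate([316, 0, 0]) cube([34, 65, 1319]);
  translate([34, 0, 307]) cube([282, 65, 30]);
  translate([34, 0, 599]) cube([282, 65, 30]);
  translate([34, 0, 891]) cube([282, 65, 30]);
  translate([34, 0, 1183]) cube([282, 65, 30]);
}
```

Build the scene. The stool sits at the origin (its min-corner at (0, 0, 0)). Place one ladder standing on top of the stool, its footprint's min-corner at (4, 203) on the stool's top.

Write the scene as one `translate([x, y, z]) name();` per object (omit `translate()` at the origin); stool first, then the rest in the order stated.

stool();
translate([4, 203, 422]) ladder();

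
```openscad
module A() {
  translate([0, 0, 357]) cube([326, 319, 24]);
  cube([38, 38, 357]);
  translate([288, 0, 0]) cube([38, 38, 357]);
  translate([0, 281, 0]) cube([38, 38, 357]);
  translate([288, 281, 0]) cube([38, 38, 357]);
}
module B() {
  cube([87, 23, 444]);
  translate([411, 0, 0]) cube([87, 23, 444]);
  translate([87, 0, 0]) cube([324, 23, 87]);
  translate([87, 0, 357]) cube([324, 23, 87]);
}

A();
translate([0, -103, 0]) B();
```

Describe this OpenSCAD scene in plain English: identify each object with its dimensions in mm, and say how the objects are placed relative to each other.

A is a four-legged stool. The seat is 326×319 mm, 24 mm thick, top at z = 381 mm. It stands on four square legs, each 38×38 mm in cross-section, from z = 0 to the seat underside, each flush with a corner of the seat.

B is a rectangular picture frame lying in the x–z plane (depth along y). The opening is 324 mm wide (x) by 270 mm tall (z), surrounded by a border 87 mm wide on all four sides. The frame is 23 mm deep and is made of two full-height vertical stiles with two horizontal rails fitted between them.

The picture frame is on the floor beside the stool on its −y side.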